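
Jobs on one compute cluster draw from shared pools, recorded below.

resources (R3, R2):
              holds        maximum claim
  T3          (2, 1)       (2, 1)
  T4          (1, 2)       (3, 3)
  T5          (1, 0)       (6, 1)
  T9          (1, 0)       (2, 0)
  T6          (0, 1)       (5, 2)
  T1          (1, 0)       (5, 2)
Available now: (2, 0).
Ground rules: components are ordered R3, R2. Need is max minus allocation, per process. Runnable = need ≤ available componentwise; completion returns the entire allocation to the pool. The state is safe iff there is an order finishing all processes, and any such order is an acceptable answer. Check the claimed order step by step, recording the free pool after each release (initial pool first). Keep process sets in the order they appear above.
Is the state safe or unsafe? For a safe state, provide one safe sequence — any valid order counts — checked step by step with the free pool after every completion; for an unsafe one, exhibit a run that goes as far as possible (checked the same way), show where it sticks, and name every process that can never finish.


The state is SAFE; one workable sequence: T3, T4, T5, T1, T6, T9.
Key observation: T4 is the earliest step where a requested resource binds exactly: need (2, 1), pool (4, 1) at its turn.
Step-by-step check:
  pool = (2, 0)
  T3: need (0, 0) fits (2, 0); releases (2, 1), pool now (4, 1)
  T4: need (2, 1) fits (4, 1); releases (1, 2), pool now (5, 3)
  T5: need (5, 1) fits (5, 3); releases (1, 0), pool now (6, 3)
  T1: need (4, 2) fits (6, 3); releases (1, 0), pool now (7, 3)
  T6: need (5, 1) fits (7, 3); releases (0, 1), pool now (7, 4)
  T9: need (1, 0) fits (7, 4); releases (1, 0), pool now (8, 4)


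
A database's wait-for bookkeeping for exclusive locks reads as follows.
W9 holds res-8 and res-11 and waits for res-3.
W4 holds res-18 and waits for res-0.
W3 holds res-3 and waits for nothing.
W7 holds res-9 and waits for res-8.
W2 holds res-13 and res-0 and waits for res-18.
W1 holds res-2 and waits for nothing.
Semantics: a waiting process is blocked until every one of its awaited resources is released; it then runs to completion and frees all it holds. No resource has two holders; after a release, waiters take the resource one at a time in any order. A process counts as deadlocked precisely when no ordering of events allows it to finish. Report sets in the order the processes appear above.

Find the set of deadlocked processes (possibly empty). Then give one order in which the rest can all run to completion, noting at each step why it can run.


The deadlocked set is W4 and W2.
Key observation: the wait chain closes on itself along W4 -> W2 -> W4; no other process is dragged down with it.
One completion order for the rest: W3, W1, W9, W7.
Step-by-step check:
  W3 waits on nothing -> runs at once and releases res-3
  W1 waits on nothing -> runs at once and releases res-2
  run W9 (all its waits — res-3 — are resolved); releases res-8 and res-11
  run W7 (all its waits — res-8 — are resolved); releases res-9


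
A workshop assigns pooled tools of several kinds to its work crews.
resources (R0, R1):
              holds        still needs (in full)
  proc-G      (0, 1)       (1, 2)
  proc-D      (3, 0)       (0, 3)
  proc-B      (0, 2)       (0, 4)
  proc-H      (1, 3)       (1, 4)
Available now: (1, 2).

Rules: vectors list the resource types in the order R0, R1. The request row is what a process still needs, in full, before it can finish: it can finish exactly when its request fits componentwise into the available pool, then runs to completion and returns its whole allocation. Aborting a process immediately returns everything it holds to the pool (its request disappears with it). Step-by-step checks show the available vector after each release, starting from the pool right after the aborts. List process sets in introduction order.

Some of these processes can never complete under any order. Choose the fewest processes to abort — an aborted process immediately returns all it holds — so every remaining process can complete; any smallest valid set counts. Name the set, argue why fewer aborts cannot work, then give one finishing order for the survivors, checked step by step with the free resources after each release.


The answer: abort proc-H.
Key observation: aborting proc-H returns (1, 3), and proc-B — hopeless before — runs at step 2 with the returned capacity in the pool.
No smaller set exists: with zero aborts the deadlock remains.
The survivors complete as proc-G, proc-B, proc-D. Verifying each step (starting from the post-abort pool):
  pool = (2, 5)
  proc-G: need (1, 2) fits (2, 5); releases (0, 1), pool now (2, 6)
  proc-B: need (0, 4) fits (2, 6); releases (0, 2), pool now (2, 8)
  proc-D: need (0, 3) fits (2, 8); releases (3, 0), pool now (5, 8)


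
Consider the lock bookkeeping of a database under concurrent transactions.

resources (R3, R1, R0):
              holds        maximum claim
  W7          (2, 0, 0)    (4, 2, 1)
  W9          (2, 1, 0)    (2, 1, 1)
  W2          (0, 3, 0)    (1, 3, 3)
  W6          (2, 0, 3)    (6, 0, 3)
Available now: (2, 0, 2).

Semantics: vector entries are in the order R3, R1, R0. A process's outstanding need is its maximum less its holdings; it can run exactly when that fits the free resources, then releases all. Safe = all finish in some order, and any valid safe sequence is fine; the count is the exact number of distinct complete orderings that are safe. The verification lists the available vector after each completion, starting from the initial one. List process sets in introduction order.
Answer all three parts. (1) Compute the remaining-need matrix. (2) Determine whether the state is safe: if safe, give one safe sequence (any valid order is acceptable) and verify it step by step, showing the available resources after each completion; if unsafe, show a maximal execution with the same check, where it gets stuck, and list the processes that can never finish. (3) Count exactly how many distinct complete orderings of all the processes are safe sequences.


(1) Outstanding need per process (order R3, R1, R0):
  W7: (2, 2, 1)
  W9: (0, 0, 1)
  W2: (1, 0, 3)
  W6: (4, 0, 0)
(2) SAFE. One safe sequence: W9, W6, W2, W7.
Key observation: W6 is the earliest step where a requested resource binds exactly: need (4, 0, 0), pool (4, 1, 2) at its turn.
Walking it through:
  pool = (2, 0, 2)
  W9 needs (0, 0, 1) <= (2, 0, 2) -> finishes; pool += (2, 1, 0) = (4, 1, 2)
  W6 needs (4, 0, 0) <= (4, 1, 2) -> finishes; pool += (2, 0, 3) = (6, 1, 5)
  W2 needs (1, 0, 3) <= (6, 1, 5) -> finishes; pool += (0, 3, 0) = (6, 4, 5)
  W7 needs (2, 2, 1) <= (6, 4, 5) -> finishes; pool += (2, 0, 0) = (8, 4, 5)
(3) Exactly 1 of the possible complete orderings is a safe sequence.


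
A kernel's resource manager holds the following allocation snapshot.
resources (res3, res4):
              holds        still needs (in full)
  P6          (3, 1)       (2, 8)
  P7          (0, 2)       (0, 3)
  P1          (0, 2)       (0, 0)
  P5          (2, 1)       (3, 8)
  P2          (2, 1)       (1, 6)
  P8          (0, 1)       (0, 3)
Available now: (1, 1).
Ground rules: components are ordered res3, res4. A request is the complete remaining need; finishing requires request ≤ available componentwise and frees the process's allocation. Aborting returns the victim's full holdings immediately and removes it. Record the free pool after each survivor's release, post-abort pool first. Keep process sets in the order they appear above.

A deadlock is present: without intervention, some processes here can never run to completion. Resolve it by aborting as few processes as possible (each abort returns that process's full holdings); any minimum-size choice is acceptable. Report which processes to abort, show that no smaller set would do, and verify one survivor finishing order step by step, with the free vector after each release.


The answer: abort P6.
Key observation: the deadlocked P5 becomes finishable only because P6 released (3, 1); it completes at step 5 below.
Why nothing smaller works: aborting no one leaves the state deadlocked as given.
Survivors finish in the order: P1, P8, P7, P2, P5. Check, step by step (pool after the aborts first):
  pool = (4, 2)
  P1 needs (0, 0) <= (4, 2) -> finishes; pool += (0, 2) = (4, 4)
  P8 needs (0, 3) <= (4, 4) -> finishes; pool += (0, 1) = (4, 5)
  P7 needs (0, 3) <= (4, 5) -> finishes; pool += (0, 2) = (4, 7)
  P2 needs (1, 6) <= (4, 7) -> finishes; pool += (2, 1) = (6, 8)
  P5 needs (3, 8) <= (6, 8) -> finishes; pool += (2, 1) = (8, 9)


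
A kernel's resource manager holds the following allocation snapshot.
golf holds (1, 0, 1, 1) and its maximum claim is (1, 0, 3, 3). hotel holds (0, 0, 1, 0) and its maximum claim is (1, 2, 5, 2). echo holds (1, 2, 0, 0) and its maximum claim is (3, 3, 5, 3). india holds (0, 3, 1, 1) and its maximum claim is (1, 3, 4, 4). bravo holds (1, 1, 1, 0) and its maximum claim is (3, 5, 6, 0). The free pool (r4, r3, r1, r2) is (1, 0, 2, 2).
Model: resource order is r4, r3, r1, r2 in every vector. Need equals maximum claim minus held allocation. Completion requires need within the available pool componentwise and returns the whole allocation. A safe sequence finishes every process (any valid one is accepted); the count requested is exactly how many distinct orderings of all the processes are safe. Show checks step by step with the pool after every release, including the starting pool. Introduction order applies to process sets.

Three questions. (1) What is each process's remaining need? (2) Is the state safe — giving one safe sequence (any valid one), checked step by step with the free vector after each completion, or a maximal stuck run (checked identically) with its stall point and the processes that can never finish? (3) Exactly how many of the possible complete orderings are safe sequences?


(1) Outstanding need per process (order r4, r3, r1, r2):
  golf: (0, 0, 2, 2)
  hotel: (1, 2, 4, 2)
  echo: (2, 1, 5, 3)
  india: (1, 0, 3, 3)
  bravo: (2, 4, 5, 0)
(2) SAFE. One safe sequence: golf, india, hotel, echo, bravo.
Key observation: at golf the run first touches a limit — (0, 0, 2, 2) against (1, 0, 2, 2), exact on a resource it actually requests.
Walking it through:
  pool = (1, 0, 2, 2)
  golf: need (0, 0, 2, 2) fits (1, 0, 2, 2); releases (1, 0, 1, 1), pool now (2, 0, 3, 3)
  india: need (1, 0, 3, 3) fits (2, 0, 3, 3); releases (0, 3, 1, 1), pool now (2, 3, 4, 4)
  hotel: need (1, 2, 4, 2) fits (2, 3, 4, 4); releases (0, 0, 1, 0), pool now (2, 3, 5, 4)
  echo: need (2, 1, 5, 3) fits (2, 3, 5, 4); releases (1, 2, 0, 0), pool now (3, 5, 5, 4)
  bravo: need (2, 4, 5, 0) fits (3, 5, 5, 4); releases (1, 1, 1, 0), pool now (4, 6, 6, 4)
(3) Exactly 1 of the possible complete orderings is a safe sequence.


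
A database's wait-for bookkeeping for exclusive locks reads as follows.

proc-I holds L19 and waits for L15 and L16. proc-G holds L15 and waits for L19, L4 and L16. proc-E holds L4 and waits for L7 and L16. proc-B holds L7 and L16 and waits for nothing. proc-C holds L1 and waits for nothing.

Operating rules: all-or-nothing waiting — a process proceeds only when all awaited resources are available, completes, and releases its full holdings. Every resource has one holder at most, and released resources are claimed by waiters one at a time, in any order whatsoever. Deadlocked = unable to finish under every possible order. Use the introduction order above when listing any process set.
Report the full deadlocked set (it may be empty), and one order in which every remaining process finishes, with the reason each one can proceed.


The deadlocked set is proc-I and proc-G.
Key observation: nobody on the ring proc-I -> proc-G -> proc-I can start until another member finishes, which never happens; no other process is dragged down with it.
The rest can finish in the order proc-B, proc-E, proc-C.
Verifying each step:
  proc-B waits on nothing -> runs at once and releases L7 and L16
  proc-E waits on L7 and L16 — all released -> runs and releases L4
  proc-C waits on nothing -> runs at once and releases L1


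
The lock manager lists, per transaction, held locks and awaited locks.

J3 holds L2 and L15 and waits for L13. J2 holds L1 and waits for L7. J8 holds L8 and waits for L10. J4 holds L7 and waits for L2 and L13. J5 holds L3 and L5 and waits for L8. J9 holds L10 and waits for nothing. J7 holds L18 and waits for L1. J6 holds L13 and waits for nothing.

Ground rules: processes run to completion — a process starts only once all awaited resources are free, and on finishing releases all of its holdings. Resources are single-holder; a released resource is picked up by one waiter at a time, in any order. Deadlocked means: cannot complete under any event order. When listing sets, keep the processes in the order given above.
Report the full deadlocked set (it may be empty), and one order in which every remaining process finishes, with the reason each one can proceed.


Nothing here is deadlocked.
Key observation: no waiting chain loops back on itself — every chain ends at a process that waits on nothing, so everyone eventually runs.
One completion order for the rest: J9, J6, J3, J4, J8, J5, J2, J7.
Verifying each step:
  run J9 (it waits on nothing); releases L10
  run J6 (it waits on nothing); releases L13
  J3: everything it awaited (L13) is free; runs, freeing L2 and L15
  J4: everything it awaited (L2 and L13) is free; runs, freeing L7
  J8: everything it awaited (L10) is free; runs, freeing L8
  J5: everything it awaited (L8) is free; runs, freeing L3 and L5
  J2: everything it awaited (L7) is free; runs, freeing L1
  J7: everything it awaited (L1) is free; runs, freeing L18


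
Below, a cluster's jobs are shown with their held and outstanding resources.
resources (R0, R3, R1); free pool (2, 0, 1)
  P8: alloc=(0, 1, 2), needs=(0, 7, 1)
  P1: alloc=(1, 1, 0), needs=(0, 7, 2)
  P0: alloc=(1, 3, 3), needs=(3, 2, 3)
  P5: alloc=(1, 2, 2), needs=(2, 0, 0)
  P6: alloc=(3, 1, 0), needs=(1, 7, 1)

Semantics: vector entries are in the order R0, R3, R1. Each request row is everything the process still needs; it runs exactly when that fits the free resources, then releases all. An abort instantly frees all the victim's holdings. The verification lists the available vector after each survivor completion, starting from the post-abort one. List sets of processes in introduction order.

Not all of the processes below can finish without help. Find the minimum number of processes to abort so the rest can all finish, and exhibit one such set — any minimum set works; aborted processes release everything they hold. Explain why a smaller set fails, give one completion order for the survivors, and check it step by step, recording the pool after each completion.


The answer: abort P1 and P6.
Key observation: aborting P1 and P6 returns (4, 2, 0), and P8 — hopeless before — runs at step 3 with the returned capacity in the pool.
Why nothing smaller works — every single abort fails: P8 alone leaves P1 blocked (short on R3); P1 alone leaves P8 blocked (short on R3); P0 alone leaves P8 blocked (short on R3); P5 alone leaves P8 blocked (short on R3); P6 alone leaves P8 blocked (short on R3).
One survivor order: P5, P0, P8. Step-by-step check (post-abort pool first):
  pool = (6, 2, 1)
  P5 needs (2, 0, 0) <= (6, 2, 1) -> finishes; pool += (1, 2, 2) = (7, 4, 3)
  P0 needs (3, 2, 3) <= (7, 4, 3) -> finishes; pool += (1, 3, 3) = (8, 7, 6)
  P8 needs (0, 7, 1) <= (8, 7, 6) -> finishes; pool += (0, 1, 2) = (8, 8, 8)


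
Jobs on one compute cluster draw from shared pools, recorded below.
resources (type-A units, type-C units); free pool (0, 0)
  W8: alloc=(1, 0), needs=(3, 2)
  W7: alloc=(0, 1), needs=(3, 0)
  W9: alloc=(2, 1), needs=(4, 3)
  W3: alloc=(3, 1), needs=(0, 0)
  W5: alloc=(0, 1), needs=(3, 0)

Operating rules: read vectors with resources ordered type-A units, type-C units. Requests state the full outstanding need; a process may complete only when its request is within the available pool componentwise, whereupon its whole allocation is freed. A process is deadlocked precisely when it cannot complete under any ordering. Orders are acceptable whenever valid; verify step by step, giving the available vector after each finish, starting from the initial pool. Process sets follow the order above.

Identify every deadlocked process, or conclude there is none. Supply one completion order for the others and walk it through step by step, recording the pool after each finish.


No process is deadlocked.
Key observation: W3 fits the free pool immediately, and its release cascades until everyone finishes.
One completion order for the rest: W3, W5, W7, W8, W9. Walking it through:
  pool = (0, 0)
  W3 needs (0, 0) <= (0, 0) -> finishes; pool += (3, 1) = (3, 1)
  W5 needs (3, 0) <= (3, 1) -> finishes; pool += (0, 1) = (3, 2)
  W7 needs (3, 0) <= (3, 2) -> finishes; pool += (0, 1) = (3, 3)
  W8 needs (3, 2) <= (3, 3) -> finishes; pool += (1, 0) = (4, 3)
  W9 needs (4, 3) <= (4, 3) -> finishes; pool += (2, 1) = (6, 4)


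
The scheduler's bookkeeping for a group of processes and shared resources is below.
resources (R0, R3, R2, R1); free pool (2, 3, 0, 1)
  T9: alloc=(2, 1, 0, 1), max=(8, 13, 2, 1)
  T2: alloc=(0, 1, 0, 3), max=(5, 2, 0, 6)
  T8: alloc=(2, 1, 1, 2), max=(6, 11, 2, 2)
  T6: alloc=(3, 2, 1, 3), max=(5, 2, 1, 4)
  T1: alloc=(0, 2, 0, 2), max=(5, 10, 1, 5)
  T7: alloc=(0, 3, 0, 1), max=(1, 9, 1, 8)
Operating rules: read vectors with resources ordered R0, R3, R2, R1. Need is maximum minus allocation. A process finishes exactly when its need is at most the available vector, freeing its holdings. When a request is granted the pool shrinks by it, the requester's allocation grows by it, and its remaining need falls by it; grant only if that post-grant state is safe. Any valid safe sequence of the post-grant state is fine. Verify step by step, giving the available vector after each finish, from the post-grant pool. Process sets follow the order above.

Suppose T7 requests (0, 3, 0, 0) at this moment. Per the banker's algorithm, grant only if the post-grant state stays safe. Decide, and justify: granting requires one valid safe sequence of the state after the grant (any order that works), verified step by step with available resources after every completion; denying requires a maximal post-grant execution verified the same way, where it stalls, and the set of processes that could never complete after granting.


GRANT: granting preserves safety; a valid post-grant sequence is T6, T2, T7, T1, T8, T9.
Key observation: post-grant, (2, 0, 0, 1) remains, and an order beginning with T6 completes everyone.
Check on the post-grant state, step by step:
  pool = (2, 0, 0, 1)
  T6: need (2, 0, 0, 1) fits (2, 0, 0, 1); releases (3, 2, 1, 3), pool now (5, 2, 1, 4)
  T2: need (5, 1, 0, 3) fits (5, 2, 1, 4); releases (0, 1, 0, 3), pool now (5, 3, 1, 7)
  T7: need (1, 3, 1, 7) fits (5, 3, 1, 7); releases (0, 6, 0, 1), pool now (5, 9, 1, 8)
  T1: need (5, 8, 1, 3) fits (5, 9, 1, 8); releases (0, 2, 0, 2), pool now (5, 11, 1, 10)
  T8: need (4, 10, 1, 0) fits (5, 11, 1, 10); releases (2, 1, 1, 2), pool now (7, 12, 2, 12)
  T9: need (6, 12, 2, 0) fits (7, 12, 2, 12); releases (2, 1, 0, 1), pool now (9, 13, 2, 13)


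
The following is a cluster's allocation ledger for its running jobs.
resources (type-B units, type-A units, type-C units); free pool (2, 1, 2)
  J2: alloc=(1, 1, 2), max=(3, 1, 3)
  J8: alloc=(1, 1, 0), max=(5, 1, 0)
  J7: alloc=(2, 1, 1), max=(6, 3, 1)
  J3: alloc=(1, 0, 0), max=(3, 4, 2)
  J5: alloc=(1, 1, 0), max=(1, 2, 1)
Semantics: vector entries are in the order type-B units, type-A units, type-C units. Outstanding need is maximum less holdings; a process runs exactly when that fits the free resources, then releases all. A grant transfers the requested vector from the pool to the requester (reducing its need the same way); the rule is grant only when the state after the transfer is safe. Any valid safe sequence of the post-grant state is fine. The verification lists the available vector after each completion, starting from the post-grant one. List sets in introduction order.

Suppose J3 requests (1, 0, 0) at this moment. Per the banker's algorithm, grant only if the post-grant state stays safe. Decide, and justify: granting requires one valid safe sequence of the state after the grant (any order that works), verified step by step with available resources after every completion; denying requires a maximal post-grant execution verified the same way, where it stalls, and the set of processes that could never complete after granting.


DENY. Granting would leave the state unsafe.
Key observation: after J5, J2 the pool peaks at (3, 3, 4), and each blocked process is short somewhere: J8 on type-B units; J7 on type-B units; J3 on type-A units.
On the post-grant state, J5, J2 is a maximal run — nothing extends it. Step-by-step check:
  pool = (1, 1, 2)
  J5 needs (0, 1, 1) <= (1, 1, 2) -> finishes; pool += (1, 1, 0) = (2, 2, 2)
  J2 needs (2, 0, 1) <= (2, 2, 2) -> finishes; pool += (1, 1, 2) = (3, 3, 4)
  J8 still needs (4, 0, 0) but only (3, 3, 4) is free — short on type-B units
  J7 still needs (4, 2, 0) but only (3, 3, 4) is free — short on type-B units
  J3 still needs (1, 4, 2) but only (3, 3, 4) is free — short on type-A units
Processes that could never finish after the grant: J8, J7 and J3.


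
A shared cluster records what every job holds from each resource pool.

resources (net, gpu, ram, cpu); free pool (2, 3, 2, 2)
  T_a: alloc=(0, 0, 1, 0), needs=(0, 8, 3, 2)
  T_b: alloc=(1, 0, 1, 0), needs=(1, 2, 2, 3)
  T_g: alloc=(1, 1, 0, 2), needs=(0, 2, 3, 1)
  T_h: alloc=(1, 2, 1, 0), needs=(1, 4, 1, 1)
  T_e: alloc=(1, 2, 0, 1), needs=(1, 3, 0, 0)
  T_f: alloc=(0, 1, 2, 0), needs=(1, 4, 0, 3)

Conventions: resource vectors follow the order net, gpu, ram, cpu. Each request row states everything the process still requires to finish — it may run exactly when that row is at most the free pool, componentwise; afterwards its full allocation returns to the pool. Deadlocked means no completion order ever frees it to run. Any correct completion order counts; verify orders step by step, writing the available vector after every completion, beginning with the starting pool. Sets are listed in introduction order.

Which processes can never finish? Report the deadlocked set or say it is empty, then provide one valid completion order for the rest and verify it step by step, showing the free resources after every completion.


The deadlocked set is empty.
Key observation: the pool covers T_e at once, and every later process fits after earlier releases.
A valid finishing order for the others: T_e, T_f, T_b, T_g, T_h, T_a. Step-by-step check:
  pool = (2, 3, 2, 2)
  T_e needs (1, 3, 0, 0) <= (2, 3, 2, 2) -> finishes; pool += (1, 2, 0, 1) = (3, 5, 2, 3)
  T_f needs (1, 4, 0, 3) <= (3, 5, 2, 3) -> finishes; pool += (0, 1, 2, 0) = (3, 6, 4, 3)
  T_b needs (1, 2, 2, 3) <= (3, 6, 4, 3) -> finishes; pool += (1, 0, 1, 0) = (4, 6, 5, 3)
  T_g needs (0, 2, 3, 1) <= (4, 6, 5, 3) -> finishes; pool += (1, 1, 0, 2) = (5, 7, 5, 5)
  T_h needs (1, 4, 1, 1) <= (5, 7, 5, 5) -> finishes; pool += (1, 2, 1, 0) = (6, 9, 6, 5)
  T_a needs (0, 8, 3, 2) <= (6, 9, 6, 5) -> finishes; pool += (0, 0, 1, 0) = (6, 9, 7, 5)


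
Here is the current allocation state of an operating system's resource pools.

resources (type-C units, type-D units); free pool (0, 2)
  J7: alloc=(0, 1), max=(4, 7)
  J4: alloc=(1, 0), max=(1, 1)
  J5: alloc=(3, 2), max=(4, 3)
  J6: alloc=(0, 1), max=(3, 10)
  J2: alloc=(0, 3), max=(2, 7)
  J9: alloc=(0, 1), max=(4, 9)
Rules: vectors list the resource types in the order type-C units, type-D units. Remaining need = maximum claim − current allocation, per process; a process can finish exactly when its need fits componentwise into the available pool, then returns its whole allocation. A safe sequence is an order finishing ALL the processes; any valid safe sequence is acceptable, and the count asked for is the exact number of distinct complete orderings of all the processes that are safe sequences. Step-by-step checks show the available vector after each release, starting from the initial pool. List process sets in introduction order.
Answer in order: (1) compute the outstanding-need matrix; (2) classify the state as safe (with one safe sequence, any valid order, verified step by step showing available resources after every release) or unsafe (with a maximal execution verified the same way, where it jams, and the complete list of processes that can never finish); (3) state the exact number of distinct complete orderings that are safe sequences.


(1) Need matrix, components ordered type-C units, type-D units:
  J7: (4, 6)
  J4: (0, 1)
  J5: (1, 1)
  J6: (3, 9)
  J2: (2, 4)
  J9: (4, 8)
(2) SAFE — a valid safe sequence is J4, J5, J2, J7, J9, J6.
Key observation: reading the order forward, J5 is the first process whose need (1, 1) meets the free pool (1, 2) exactly on a resource it requests.
Verifying each step:
  pool = (0, 2)
  run J4 (needs (0, 1), free (0, 2)); after release of (1, 0) the pool is (1, 2)
  run J5 (needs (1, 1), free (1, 2)); after release of (3, 2) the pool is (4, 4)
  run J2 (needs (2, 4), free (4, 4)); after release of (0, 3) the pool is (4, 7)
  run J7 (needs (4, 6), free (4, 7)); after release of (0, 1) the pool is (4, 8)
  run J9 (needs (4, 8), free (4, 8)); after release of (0, 1) the pool is (4, 9)
  run J6 (needs (3, 9), free (4, 9)); after release of (0, 1) the pool is (4, 10)
(3) Precisely 1 of the possible complete orderings is a safe sequence.


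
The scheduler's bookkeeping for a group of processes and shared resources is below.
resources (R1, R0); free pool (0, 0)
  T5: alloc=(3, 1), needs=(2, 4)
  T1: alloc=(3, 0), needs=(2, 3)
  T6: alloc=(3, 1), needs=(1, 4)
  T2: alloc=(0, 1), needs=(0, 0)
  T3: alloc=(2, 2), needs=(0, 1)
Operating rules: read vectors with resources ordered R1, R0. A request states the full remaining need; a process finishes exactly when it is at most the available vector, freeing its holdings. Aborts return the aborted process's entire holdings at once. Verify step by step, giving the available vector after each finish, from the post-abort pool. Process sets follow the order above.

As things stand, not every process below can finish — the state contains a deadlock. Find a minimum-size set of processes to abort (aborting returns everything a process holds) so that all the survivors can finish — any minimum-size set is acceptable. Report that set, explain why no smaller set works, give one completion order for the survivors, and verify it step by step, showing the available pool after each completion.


Minimum abort set: T5.
Key observation: the deadlocked T6 becomes finishable only because T5 released (3, 1); it completes at step 3 below.
No smaller set exists: with zero aborts the deadlock remains.
The survivors complete as T2, T3, T6, T1. Check, step by step (starting from the post-abort pool):
  pool = (3, 1)
  T2 needs (0, 0) <= (3, 1) -> finishes; pool += (0, 1) = (3, 2)
  T3 needs (0, 1) <= (3, 2) -> finishes; pool += (2, 2) = (5, 4)
  T6 needs (1, 4) <= (5, 4) -> finishes; pool += (3, 1) = (8, 5)
  T1 needs (2, 3) <= (8, 5) -> finishes; pool += (3, 0) = (11, 5)


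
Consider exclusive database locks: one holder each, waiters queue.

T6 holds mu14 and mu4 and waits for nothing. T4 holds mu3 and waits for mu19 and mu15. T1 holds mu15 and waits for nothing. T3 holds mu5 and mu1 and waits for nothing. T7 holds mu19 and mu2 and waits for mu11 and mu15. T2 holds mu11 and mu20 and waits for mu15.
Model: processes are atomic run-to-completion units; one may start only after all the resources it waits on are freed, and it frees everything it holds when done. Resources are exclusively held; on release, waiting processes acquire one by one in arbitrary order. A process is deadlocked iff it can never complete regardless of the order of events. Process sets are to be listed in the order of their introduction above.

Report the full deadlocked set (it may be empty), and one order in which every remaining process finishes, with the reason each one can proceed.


No process is deadlocked.
Key observation: the wait graph is acyclic; completion cascades from the unblocked processes through everyone else.
The rest can finish in the order T1, T6, T2, T7, T4, T3.
Walking it through:
  T1: no waits; runs immediately, freeing mu15
  T6: no waits; runs immediately, freeing mu14 and mu4
  T2 waits on mu15 — all released -> runs and releases mu11 and mu20
  T7 waits on mu11 and mu15 — all released -> runs and releases mu19 and mu2
  T4 waits on mu19 and mu15 — all released -> runs and releases mu3
  T3: no waits; runs immediately, freeing mu5 and mu1


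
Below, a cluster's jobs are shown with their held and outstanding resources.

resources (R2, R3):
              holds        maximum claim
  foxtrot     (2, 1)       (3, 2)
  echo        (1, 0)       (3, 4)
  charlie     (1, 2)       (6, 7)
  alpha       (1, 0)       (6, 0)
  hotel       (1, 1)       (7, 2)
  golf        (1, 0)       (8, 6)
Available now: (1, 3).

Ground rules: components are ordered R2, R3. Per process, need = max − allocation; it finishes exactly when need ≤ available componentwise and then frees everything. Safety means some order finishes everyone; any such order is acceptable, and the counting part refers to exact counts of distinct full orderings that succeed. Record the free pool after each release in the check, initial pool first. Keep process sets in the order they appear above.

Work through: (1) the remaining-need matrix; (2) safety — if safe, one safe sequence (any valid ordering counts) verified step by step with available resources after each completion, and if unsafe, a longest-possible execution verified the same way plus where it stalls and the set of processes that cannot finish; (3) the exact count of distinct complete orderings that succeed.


(1) Outstanding need per process (order R2, R3):
  foxtrot: (1, 1)
  echo: (2, 4)
  charlie: (5, 5)
  alpha: (5, 0)
  hotel: (6, 1)
  golf: (7, 6)
(2) UNSAFE — no complete ordering exists.
Key observation: no order helps: past foxtrot, echo, the free pool tops out at (4, 4), below what each blocked process needs in R2.
Going as far as possible: foxtrot, echo; after that, nothing fits. Verifying each step:
  pool = (1, 3)
  foxtrot needs (1, 1) <= (1, 3) -> finishes; pool += (2, 1) = (3, 4)
  echo needs (2, 4) <= (3, 4) -> finishes; pool += (1, 0) = (4, 4)
  charlie cannot run: need (5, 5) vs free (4, 4) (insufficient R2 and R3)
  alpha cannot run: need (5, 0) vs free (4, 4) (insufficient R2)
  hotel cannot run: need (6, 1) vs free (4, 4) (insufficient R2)
  golf cannot run: need (7, 6) vs free (4, 4) (insufficient R2 and R3)
Never able to finish: charlie, alpha, hotel and golf.
(3) Precisely 0 of the possible complete orderings are safe sequences.


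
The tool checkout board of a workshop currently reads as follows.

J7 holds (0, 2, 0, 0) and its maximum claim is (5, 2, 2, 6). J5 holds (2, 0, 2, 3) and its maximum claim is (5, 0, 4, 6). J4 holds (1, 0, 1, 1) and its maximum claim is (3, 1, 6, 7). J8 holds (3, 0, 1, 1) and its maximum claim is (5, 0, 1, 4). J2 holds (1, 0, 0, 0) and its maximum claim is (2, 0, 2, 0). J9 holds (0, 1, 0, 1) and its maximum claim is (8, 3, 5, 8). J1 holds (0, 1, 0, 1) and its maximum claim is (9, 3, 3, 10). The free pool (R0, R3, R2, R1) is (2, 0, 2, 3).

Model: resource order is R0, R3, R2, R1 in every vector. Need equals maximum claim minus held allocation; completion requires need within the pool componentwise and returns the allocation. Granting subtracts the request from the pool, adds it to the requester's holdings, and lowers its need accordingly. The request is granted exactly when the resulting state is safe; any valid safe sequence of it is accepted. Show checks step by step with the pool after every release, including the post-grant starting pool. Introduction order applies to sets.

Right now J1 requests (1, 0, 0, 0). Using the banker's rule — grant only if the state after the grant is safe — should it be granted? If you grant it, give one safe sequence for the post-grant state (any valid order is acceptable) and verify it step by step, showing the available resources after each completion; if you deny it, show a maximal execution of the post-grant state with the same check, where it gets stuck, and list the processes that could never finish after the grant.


GRANT — the state after the grant stays safe, e.g. via J2, J8, J5, J7, J4, J9, J1.
Key observation: even at the reduced pool (1, 0, 2, 3), J2 fits immediately, so safety survives the grant.
Step-by-step check of the post-grant state:
  pool = (1, 0, 2, 3)
  J2: need (1, 0, 2, 0) fits (1, 0, 2, 3); releases (1, 0, 0, 0), pool now (2, 0, 2, 3)
  J8: need (2, 0, 0, 3) fits (2, 0, 2, 3); releases (3, 0, 1, 1), pool now (5, 0, 3, 4)
  J5: need (3, 0, 2, 3) fits (5, 0, 3, 4); releases (2, 0, 2, 3), pool now (7, 0, 5, 7)
  J7: need (5, 0, 2, 6) fits (7, 0, 5, 7); releases (0, 2, 0, 0), pool now (7, 2, 5, 7)
  J4: need (2, 1, 5, 6) fits (7, 2, 5, 7); releases (1, 0, 1, 1), pool now (8, 2, 6, 8)
  J9: need (8, 2, 5, 7) fits (8, 2, 6, 8); releases (0, 1, 0, 1), pool now (8, 3, 6, 9)
  J1: need (8, 2, 3, 9) fits (8, 3, 6, 9); releases (1, 1, 0, 1), pool now (9, 4, 6, 10)


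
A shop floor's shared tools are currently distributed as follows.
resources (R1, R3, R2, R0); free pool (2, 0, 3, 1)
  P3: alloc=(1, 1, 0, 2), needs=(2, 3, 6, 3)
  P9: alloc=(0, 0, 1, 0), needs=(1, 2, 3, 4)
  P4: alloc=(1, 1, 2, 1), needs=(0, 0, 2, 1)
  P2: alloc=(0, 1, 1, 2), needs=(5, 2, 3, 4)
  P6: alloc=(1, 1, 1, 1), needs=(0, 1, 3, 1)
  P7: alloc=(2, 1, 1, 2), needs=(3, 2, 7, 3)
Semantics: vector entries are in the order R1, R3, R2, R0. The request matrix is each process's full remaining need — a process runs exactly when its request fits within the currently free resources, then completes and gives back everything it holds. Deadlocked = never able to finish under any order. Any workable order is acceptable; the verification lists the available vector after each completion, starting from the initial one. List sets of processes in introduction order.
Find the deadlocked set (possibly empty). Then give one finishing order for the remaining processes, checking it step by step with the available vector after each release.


Deadlocked: P3, P9, P2 and P7.
Key observation: after P4, P6 the pool peaks at (4, 2, 6, 3), and each blocked process is short somewhere: P3 on R3; P9 on R0; P2 on R1, R0; P7 on R2.
A valid finishing order for the others: P4, P6. Check, step by step:
  pool = (2, 0, 3, 1)
  P4: need (0, 0, 2, 1) fits (2, 0, 3, 1); releases (1, 1, 2, 1), pool now (3, 1, 5, 2)
  P6: need (0, 1, 3, 1) fits (3, 1, 5, 2); releases (1, 1, 1, 1), pool now (4, 2, 6, 3)
The blocked processes can never fit:
  P3 cannot run: need (2, 3, 6, 3) vs free (4, 2, 6, 3) (insufficient R3)
  P9 cannot run: need (1, 2, 3, 4) vs free (4, 2, 6, 3) (insufficient R0)
  P2 cannot run: need (5, 2, 3, 4) vs free (4, 2, 6, 3) (insufficient R1 and R0)
  P7 cannot run: need (3, 2, 7, 3) vs free (4, 2, 6, 3) (insufficient R2)


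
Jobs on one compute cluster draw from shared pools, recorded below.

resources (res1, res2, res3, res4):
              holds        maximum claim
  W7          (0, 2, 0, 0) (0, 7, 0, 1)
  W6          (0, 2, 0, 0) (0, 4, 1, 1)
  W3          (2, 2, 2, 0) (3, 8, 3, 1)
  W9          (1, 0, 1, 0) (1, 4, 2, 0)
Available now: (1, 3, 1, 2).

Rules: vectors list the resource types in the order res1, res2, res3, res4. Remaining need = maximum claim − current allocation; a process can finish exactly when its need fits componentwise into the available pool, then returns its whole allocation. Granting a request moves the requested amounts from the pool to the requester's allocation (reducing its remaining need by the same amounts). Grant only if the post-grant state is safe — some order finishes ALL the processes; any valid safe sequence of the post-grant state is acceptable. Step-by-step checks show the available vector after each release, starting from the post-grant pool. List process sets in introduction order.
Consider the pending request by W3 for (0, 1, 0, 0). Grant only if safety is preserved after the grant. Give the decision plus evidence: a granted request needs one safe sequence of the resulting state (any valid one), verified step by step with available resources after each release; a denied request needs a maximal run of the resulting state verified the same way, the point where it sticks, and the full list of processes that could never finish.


DENY: after the grant no complete ordering would exist.
Key observation: no order helps: past W6, W9, the free pool tops out at (2, 4, 2, 2), below what each blocked process needs in res2.
Pretend the grant happened; the run W6, W9 goes as far as possible. Verifying each step:
  pool = (1, 2, 1, 2)
  W6: need (0, 2, 1, 1) fits (1, 2, 1, 2); releases (0, 2, 0, 0), pool now (1, 4, 1, 2)
  W9: need (0, 4, 1, 0) fits (1, 4, 1, 2); releases (1, 0, 1, 0), pool now (2, 4, 2, 2)
  blocked: W7 wants (0, 5, 0, 1), pool (2, 4, 2, 2) — not enough res2
  blocked: W3 wants (1, 5, 1, 1), pool (2, 4, 2, 2) — not enough res2
Post-grant, the permanently blocked set is W7 and W3.


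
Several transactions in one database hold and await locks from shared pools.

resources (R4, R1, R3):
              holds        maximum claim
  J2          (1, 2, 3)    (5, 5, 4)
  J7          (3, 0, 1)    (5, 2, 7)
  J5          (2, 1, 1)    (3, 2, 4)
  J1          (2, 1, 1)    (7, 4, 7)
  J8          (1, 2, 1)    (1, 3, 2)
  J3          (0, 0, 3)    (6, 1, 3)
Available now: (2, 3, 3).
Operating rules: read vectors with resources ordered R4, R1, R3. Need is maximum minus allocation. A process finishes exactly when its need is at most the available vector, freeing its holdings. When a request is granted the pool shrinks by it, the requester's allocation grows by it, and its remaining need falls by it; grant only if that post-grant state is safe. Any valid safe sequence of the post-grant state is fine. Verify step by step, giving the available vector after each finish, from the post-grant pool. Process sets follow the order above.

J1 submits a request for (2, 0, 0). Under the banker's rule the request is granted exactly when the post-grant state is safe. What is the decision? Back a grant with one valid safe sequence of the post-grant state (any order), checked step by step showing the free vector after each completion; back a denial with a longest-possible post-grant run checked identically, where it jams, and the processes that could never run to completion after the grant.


DENY: after the grant no complete ordering would exist.
Key observation: after J8, J5 the pool peaks at (3, 6, 5), and each blocked process is short somewhere: J2 on R4; J7 on R3; J1 on R3; J3 on R4.
On the post-grant state, J8, J5 is a maximal run — nothing extends it. Check, step by step:
  pool = (0, 3, 3)
  J8: need (0, 1, 1) fits (0, 3, 3); releases (1, 2, 1), pool now (1, 5, 4)
  J5: need (1, 1, 3) fits (1, 5, 4); releases (2, 1, 1), pool now (3, 6, 5)
  J2 still needs (4, 3, 1) but only (3, 6, 5) is free — short on R4
  J7 still needs (2, 2, 6) but only (3, 6, 5) is free — short on R3
  J1 still needs (3, 3, 6) but only (3, 6, 5) is free — short on R3
  J3 still needs (6, 1, 0) but only (3, 6, 5) is free — short on R4
Post-grant, the permanently blocked set is J2, J7, J1 and J3.


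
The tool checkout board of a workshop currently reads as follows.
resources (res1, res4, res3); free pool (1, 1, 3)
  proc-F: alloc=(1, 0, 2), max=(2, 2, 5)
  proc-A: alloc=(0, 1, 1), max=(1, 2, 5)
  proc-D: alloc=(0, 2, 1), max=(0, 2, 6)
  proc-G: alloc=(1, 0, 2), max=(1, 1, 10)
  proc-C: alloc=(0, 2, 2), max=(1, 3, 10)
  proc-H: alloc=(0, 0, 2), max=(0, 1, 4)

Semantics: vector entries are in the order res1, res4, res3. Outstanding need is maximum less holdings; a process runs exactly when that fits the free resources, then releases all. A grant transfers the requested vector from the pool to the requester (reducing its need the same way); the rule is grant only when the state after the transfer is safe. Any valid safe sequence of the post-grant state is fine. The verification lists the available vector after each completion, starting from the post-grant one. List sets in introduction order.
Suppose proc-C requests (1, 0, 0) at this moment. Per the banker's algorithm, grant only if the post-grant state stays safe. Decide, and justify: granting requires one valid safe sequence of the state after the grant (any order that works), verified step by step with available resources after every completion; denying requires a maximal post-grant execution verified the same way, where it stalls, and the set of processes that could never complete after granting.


DENY. Granting would leave the state unsafe.
Key observation: after proc-H, proc-D the pool peaks at (0, 3, 6), and each blocked process is short somewhere: proc-F on res1; proc-A on res1; proc-G on res3; proc-C on res3.
On the post-grant state, proc-H, proc-D is a maximal run — nothing extends it. Step-by-step check:
  pool = (0, 1, 3)
  run proc-H (needs (0, 1, 2), free (0, 1, 3)); after release of (0, 0, 2) the pool is (0, 1, 5)
  run proc-D (needs (0, 0, 5), free (0, 1, 5)); after release of (0, 2, 1) the pool is (0, 3, 6)
  proc-F cannot run: need (1, 2, 3) vs free (0, 3, 6) (insufficient res1)
  proc-A cannot run: need (1, 1, 4) vs free (0, 3, 6) (insufficient res1)
  proc-G cannot run: need (0, 1, 8) vs free (0, 3, 6) (insufficient res3)
  proc-C cannot run: need (0, 1, 8) vs free (0, 3, 6) (insufficient res3)
Had the request been granted, proc-F, proc-A, proc-G and proc-C could never finish.
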